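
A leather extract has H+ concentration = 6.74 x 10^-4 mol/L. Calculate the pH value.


pH = -log10[H+]
pH = -log10(6.74 x 10^-4) = 3.17


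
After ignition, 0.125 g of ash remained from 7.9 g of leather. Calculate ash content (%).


Ash% = 0.125 / 7.9 x 100
Ash% = 1.58%


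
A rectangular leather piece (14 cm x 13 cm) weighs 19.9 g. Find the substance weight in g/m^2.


1093.4 g/m^2

Area = 14 x 13 = 182 cm^2
SW = 19.9 / 182 x 10000 = 1093.4 g/m^2


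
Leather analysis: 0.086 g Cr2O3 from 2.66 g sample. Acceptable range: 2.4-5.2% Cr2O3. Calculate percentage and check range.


Cr2O3 = 3.23%
Within range: Yes


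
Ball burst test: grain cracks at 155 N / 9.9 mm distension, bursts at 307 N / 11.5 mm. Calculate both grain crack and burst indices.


Crack index = 155 / 9.9 = 15.7 N/mm
Burst index = 307 / 11.5 = 26.7 N/mm


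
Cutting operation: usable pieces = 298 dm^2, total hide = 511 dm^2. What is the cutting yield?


Yield = usable / total x 100
Yield = 298 / 511 x 100 = 58.3%


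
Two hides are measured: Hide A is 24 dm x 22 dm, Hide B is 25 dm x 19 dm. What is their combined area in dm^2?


Hide A area = 24 x 22 = 528 dm^2
Hide B area = 25 x 19 = 475 dm^2
Total = 528 + 475 = 1003 dm^2


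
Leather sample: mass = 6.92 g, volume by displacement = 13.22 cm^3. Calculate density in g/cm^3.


0.523 g/cm^3

Density = mass / volume
Density = 6.92 / 13.22 = 0.523 g/cm^3


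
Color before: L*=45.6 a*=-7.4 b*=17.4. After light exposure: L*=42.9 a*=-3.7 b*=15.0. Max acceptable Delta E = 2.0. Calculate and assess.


Delta E = 5.17
Passes: No

dL = -2.7, da = 3.7, db = -2.4
dE = sqrt((-2.7)^2 + (3.7)^2 + (-2.4)^2) = 5.17
Max = 2.0
Passes: No


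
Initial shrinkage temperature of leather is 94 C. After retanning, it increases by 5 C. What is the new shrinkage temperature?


New Ts = 94 + 5 = 99 C


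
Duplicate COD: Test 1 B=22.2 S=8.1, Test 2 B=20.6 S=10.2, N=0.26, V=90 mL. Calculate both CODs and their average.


COD1 = 325.9 mg/L
COD2 = 240.4 mg/L
Average = 283.2 mg/L


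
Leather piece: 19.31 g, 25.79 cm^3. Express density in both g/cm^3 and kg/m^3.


Density = 19.31 / 25.79 = 0.749 g/cm^3
Convert: 0.749 x 1000 = 749 kg/m^3


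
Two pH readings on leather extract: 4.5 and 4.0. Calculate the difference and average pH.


Difference = |4.5 - 4.0| = 0.5
Average = (4.5 + 4.0) / 2 = 4.25


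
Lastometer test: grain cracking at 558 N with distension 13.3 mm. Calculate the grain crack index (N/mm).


Grain crack index = force / distension
Index = 558 / 13.3 = 42.0 N/mm


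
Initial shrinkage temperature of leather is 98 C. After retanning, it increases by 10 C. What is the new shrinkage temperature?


108 C

New Ts = 98 + 10 = 108 C


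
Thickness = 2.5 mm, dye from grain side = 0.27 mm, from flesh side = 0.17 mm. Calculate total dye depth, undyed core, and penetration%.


Total dyed = 0.27 + 0.17 = 0.44 mm
Undyed core = 2.5 - 0.44 = 2.06 mm
Penetration = 0.44 / 2.5 x 100 = 17.6%


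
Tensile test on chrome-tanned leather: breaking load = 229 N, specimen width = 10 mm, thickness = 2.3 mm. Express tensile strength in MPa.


Cross-section = 10 x 2.3 = 23.0 mm^2
TS = 229 / 23.0 = 9.96 MPa
(1 N/mm^2 = 1 MPa)


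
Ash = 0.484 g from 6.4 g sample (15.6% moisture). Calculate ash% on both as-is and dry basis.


As-is ash% = 0.484 / 6.4 x 100 = 7.56%
Dry mass = 6.4 x (100 - 15.6) / 100 = 5.4016 g
Dry-basis ash% = 0.484 / 5.4016 x 100 = 8.96%


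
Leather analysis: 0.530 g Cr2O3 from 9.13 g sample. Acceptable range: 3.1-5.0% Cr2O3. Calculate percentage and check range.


Cr2O3 = 5.81%
Within range: No

Cr2O3% = 0.530 / 9.13 x 100 = 5.81%
Acceptable range: 3.1 to 5.0%
Within range: No


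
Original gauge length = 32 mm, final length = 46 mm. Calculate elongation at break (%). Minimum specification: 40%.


Elongation = 43.8%
Meets spec: Yes

Extension = 46 - 32 = 14 mm
Elongation = 14 / 32 x 100 = 43.8%
Minimum required: 40%
Meets specification: Yes


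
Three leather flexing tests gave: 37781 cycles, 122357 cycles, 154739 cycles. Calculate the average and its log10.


Average = 104959 cycles
log10 = 5.02

Average = (37781 + 122357 + 154739) / 3 = 104959 cycles
log10(104959) = 5.02


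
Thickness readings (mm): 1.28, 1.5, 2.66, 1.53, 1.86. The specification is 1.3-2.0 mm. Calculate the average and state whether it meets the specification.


Sum = 8.83
Average = 8.83 / 5 = 1.77 mm
Specification range: 1.3 to 2.0 mm
Within spec: Yes


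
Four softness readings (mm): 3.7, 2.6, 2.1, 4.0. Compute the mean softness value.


3.10 mm

Sum = 3.7 + 2.6 + 2.1 + 4.0
Mean = 12.4 / 4 = 3.10 mm


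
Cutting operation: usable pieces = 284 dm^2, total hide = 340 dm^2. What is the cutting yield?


83.5%


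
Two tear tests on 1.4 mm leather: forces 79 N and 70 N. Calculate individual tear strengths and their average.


Tear 1 = 79 / 1.4 = 56.4 N/mm
Tear 2 = 70 / 1.4 = 50.0 N/mm
Average = (56.4 + 50.0) / 2 = 53.2 N/mm


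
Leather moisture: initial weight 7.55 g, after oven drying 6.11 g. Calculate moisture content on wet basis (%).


19.1%

Moisture = 7.55 - 6.11 = 1.44 g
MC = 1.44 / 7.55 x 100 = 19.1%


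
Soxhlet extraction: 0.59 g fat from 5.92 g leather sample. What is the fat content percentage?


10.0%


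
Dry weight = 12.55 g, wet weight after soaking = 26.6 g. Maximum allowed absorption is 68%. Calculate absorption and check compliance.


Absorption = 112.0%
Compliant: No


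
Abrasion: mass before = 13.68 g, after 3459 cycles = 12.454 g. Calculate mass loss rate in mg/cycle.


0.354 mg/cycle

Mass loss = 13.68 - 12.454 = 1.226 g
Rate = 1.226 / 3459 x 1000 = 0.354 mg/cycle


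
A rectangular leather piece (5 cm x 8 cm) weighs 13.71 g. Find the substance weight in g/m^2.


3427.5 g/m^2

Area = 5 x 8 = 40 cm^2
SW = 13.71 / 40 x 10000 = 3427.5 g/m^2


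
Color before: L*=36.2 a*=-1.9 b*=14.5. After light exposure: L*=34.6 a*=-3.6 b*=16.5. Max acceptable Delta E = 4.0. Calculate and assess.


Delta E = 3.07
Passes: Yes

dL = -1.6, da = -1.7, db = 2.0
dE = sqrt((-1.6)^2 + (-1.7)^2 + (2.0)^2) = 3.07
Max = 4.0
Passes: Yes


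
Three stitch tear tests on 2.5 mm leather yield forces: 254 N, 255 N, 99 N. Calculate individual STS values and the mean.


STS1 = 254 / 2.5 = 101.6 N/mm
STS2 = 255 / 2.5 = 102.0 N/mm
STS3 = 99 / 2.5 = 39.6 N/mm
Mean = (101.6 + 102.0 + 39.6) / 3 = 81.1 N/mm


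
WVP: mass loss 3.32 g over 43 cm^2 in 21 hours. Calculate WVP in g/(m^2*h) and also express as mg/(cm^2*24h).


WVP = 3.32 / (43 x 21) x 10000 = 36.77 g/(m^2*h)
Mass loss in mg = 3.32 x 1000 = 3320 mg
Per cm^2 per 24h in mg: 3320 x 24 / (43 x 21) = 79680 / 903 = 88.24 mg/(cm^2*24h)


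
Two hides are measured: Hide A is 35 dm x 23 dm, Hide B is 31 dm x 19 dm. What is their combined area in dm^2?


1394 dm^2

Hide A area = 35 x 23 = 805 dm^2
Hide B area = 31 x 19 = 589 dm^2
Total = 805 + 589 = 1394 dm^2


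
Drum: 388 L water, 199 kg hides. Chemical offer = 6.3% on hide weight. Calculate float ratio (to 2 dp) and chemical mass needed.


Float ratio = 388 / 199 = 1.95
Chemical = 199 x 6.3 / 100 = 12.537 kg


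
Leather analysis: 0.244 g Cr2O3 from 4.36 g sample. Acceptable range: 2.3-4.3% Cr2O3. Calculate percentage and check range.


Cr2O3% = 0.244 / 4.36 x 100 = 5.60%
Acceptable range: 2.3 to 4.3%
Within range: No


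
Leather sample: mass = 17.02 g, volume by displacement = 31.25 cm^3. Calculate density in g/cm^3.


Density = mass / volume
Density = 17.02 / 31.25 = 0.545 g/cm^3


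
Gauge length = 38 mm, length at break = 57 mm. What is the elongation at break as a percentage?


Extension = 57 - 38 = 19 mm
Elongation = 19 / 38 x 100 = 50.0%


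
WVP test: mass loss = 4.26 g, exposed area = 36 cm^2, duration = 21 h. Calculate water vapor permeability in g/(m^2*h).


WVP = mass_loss / (area x time) x 10000
WVP = 4.26 / (36 x 21) x 10000
WVP = 4.26 / 756 x 10000 = 56.35 g/(m^2*h)


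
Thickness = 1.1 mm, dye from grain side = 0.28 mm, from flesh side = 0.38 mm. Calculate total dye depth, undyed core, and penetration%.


Total dyed = 0.28 + 0.38 = 0.66 mm
Undyed core = 1.1 - 0.66 = 0.44 mm
Penetration = 0.66 / 1.1 x 100 = 60.0%


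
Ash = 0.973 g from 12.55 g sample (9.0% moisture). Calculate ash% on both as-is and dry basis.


As-is ash = 7.75%
Dry-basis ash = 8.52%


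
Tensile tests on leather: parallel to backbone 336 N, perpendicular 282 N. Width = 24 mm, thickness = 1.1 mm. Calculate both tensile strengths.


Area = 24 x 1.1 = 26.4 mm^2
TS (parallel) = 336 / 26.4 = 12.73 N/mm^2
TS (perpendicular) = 282 / 26.4 = 10.68 N/mm^2


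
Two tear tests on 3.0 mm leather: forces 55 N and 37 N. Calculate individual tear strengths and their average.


Tear 1 = 18.3 N/mm
Tear 2 = 12.3 N/mm
Average = 15.3 N/mm

Tear 1 = 55 / 3.0 = 18.3 N/mm
Tear 2 = 37 / 3.0 = 12.3 N/mm
Average = (18.3 + 12.3) / 2 = 15.3 N/mm


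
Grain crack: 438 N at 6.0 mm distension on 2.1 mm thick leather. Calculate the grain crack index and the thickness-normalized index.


Crack index = 438 / 6.0 = 73.0 N/mm
Normalized = 73.0 / 2.1 = 34.8 N/mm per mm


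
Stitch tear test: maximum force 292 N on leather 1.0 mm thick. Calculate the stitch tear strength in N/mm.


Stitch tear strength = force / thickness
STS = 292 / 1.0 = 292.0 N/mm


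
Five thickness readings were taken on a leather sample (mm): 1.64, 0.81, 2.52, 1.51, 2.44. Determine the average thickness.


1.78 mm

Sum = 1.64 + 0.81 + 2.52 + 1.51 + 2.44 = 8.92
Average = 8.92 / 5 = 1.78 mm


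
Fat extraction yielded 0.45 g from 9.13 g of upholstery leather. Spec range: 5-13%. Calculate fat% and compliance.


Fat% = 0.45 / 9.13 x 100 = 4.9%
Spec range: 5-13%
Compliant: No


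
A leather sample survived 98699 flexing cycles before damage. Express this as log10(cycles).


log10(98699) = 4.99


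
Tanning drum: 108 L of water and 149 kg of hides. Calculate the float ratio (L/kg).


Float ratio = water / hide weight
Ratio = 108 / 149 = 0.7


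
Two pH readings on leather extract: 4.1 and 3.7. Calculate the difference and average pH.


Difference = |4.1 - 3.7| = 0.4
Average = (4.1 + 3.7) / 2 = 3.90


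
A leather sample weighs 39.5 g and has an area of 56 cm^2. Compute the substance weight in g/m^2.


Substance weight = mass / area x 10000
SW = 39.5 / 56 x 10000
SW = 7053.6 g/m^2


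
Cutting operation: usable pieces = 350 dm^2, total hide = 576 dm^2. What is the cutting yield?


Yield = usable / total x 100
Yield = 350 / 576 x 100 = 60.8%


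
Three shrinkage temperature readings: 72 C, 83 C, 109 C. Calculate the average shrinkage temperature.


88.0 C


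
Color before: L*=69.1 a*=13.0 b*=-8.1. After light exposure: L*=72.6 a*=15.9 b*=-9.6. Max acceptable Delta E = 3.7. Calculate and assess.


Delta E = 4.79
Passes: No


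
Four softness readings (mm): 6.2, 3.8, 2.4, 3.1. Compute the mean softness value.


Sum = 6.2 + 3.8 + 2.4 + 3.1
Mean = 15.5 / 4 = 3.88 mm


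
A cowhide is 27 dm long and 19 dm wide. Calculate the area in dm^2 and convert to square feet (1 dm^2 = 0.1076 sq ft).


513 dm^2
55.20 sq ft

Area = 27 x 19 = 513 dm^2
Conversion: 513 x 0.1076 = 55.20 sq ft


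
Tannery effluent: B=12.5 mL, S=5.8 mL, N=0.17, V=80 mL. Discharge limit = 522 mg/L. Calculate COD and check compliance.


COD = 113.9 mg/L
Compliant: Yes


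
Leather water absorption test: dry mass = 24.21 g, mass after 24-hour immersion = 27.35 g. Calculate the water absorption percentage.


Water absorbed = 27.35 - 24.21 = 3.14 g
WA% = 3.14 / 24.21 x 100 = 13.0%


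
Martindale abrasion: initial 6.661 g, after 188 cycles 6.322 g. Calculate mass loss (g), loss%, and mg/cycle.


Mass loss = 0.339 g
Loss = 5.09%
Rate = 1.803 mg/cycle

Loss = 6.661 - 6.322 = 0.339 g
Loss% = 0.339 / 6.661 x 100 = 5.09%
Rate = 0.339 / 188 x 1000 = 1.803 mg/cycle


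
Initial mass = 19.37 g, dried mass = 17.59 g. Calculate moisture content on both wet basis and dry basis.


Moisture lost = 19.37 - 17.59 = 1.78 g
Wet basis MC = 1.78 / 19.37 x 100 = 9.2%
Dry basis MC = 1.78 / 17.59 x 100 = 10.1%


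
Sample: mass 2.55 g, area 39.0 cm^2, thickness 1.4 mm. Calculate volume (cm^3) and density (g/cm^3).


Thickness in cm = 1.4 / 10 = 0.14 cm
Volume = 39.0 x 0.14 = 5.460 cm^3
Density = 2.55 / 5.460 = 0.467 g/cm^3


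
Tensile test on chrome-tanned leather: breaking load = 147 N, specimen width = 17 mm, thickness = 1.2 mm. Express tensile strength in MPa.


Cross-section = 17 x 1.2 = 20.4 mm^2
TS = 147 / 20.4 = 7.21 MPa
(1 N/mm^2 = 1 MPa)


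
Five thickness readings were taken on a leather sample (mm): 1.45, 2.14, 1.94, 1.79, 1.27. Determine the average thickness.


1.72 mm

Sum = 1.45 + 2.14 + 1.94 + 1.79 + 1.27 = 8.59
Average = 8.59 / 5 = 1.72 mm


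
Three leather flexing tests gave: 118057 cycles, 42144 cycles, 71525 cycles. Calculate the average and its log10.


Average = (118057 + 42144 + 71525) / 3 = 77242 cycles
log10(77242) = 4.89


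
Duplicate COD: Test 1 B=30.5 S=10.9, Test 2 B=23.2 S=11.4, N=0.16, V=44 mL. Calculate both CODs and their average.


COD1 = 570.2 mg/L
COD2 = 343.3 mg/L
Average = 456.8 mg/L

COD1 = (30.5 - 10.9) x 0.16 x 8000 / 44 = 570.2 mg/L
COD2 = (23.2 - 11.4) x 0.16 x 8000 / 44 = 343.3 mg/L
Average = (570.2 + 343.3) / 2 = 456.8 mg/L


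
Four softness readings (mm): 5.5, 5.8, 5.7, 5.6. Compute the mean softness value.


5.65 mm

Sum = 5.5 + 5.8 + 5.7 + 5.6
Mean = 22.6 / 4 = 5.65 mm


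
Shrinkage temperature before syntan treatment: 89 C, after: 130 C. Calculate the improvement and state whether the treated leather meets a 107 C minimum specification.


Improvement = 130 - 89 = 41 C
Spec check: 130 C >= 107 C? Yes


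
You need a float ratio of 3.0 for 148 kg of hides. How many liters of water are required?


444.0 L


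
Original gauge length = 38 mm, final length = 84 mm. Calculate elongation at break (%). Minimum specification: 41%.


Extension = 84 - 38 = 46 mm
Elongation = 46 / 38 x 100 = 121.1%
Minimum required: 41%
Meets specification: Yes


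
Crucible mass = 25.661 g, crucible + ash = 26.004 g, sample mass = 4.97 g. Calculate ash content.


Ash mass = 26.004 - 25.661 = 0.343 g
Ash% = 0.343 / 4.97 x 100 = 6.90%


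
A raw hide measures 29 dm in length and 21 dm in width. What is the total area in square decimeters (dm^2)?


Area = length x width
Area = 29 x 21 = 609 dm^2


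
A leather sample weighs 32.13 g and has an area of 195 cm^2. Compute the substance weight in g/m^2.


1647.7 g/m^2

Substance weight = mass / area x 10000
SW = 32.13 / 195 x 10000
SW = 1647.7 g/m^2


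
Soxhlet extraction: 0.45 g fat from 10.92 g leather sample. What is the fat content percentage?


4.1%

Fat content = 0.45 / 10.92 x 100
Fat = 4.1%


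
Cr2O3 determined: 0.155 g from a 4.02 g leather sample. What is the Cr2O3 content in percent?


Cr2O3% = 0.155 / 4.02 x 100
Cr2O3% = 3.86%


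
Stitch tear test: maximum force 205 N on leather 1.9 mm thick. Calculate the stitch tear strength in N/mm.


Stitch tear strength = force / thickness
STS = 205 / 1.9 = 107.9 N/mm


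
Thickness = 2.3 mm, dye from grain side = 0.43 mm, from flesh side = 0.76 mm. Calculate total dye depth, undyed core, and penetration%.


Total dyed = 1.19 mm
Undyed core = 1.11 mm
Penetration = 51.7%

Total dyed = 0.43 + 0.76 = 1.19 mm
Undyed core = 2.3 - 1.19 = 1.11 mm
Penetration = 1.19 / 2.3 x 100 = 51.7%


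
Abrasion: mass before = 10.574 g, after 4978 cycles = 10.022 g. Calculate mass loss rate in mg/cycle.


0.111 mg/cycle

Mass loss = 10.574 - 10.022 = 0.552 g
Rate = 0.552 / 4978 x 1000 = 0.111 mg/cycle


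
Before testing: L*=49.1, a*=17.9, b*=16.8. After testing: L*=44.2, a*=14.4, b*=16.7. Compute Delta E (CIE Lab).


Delta E = 6.02


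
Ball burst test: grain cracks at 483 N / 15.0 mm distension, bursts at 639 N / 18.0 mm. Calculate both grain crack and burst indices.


Crack index = 32.2 N/mm
Burst index = 35.5 N/mm


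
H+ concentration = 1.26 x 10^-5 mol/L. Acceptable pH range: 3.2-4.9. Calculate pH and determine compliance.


pH = -log10(1.26 x 10^-5) = 4.90
Range: 3.2 to 4.9
Compliant: Yes


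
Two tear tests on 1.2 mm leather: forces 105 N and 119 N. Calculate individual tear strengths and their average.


Tear 1 = 87.5 N/mm
Tear 2 = 99.2 N/mm
Average = 93.4 N/mm

Tear 1 = 105 / 1.2 = 87.5 N/mm
Tear 2 = 119 / 1.2 = 99.2 N/mm
Average = (87.5 + 99.2) / 2 = 93.4 N/mm


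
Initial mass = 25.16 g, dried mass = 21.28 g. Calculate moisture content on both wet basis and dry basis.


Wet basis = 15.4%
Dry basis = 18.2%


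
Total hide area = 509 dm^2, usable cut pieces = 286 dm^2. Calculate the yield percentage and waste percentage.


Yield = 56.2%
Waste = 43.8%

Yield = 286 / 509 x 100 = 56.2%
Waste = 509 - 286 = 223 dm^2
Waste% = 100 - 56.2 = 43.8%


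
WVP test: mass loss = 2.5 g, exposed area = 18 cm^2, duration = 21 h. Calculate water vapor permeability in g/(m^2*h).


WVP = mass_loss / (area x time) x 10000
WVP = 2.5 / (18 x 21) x 10000
WVP = 2.5 / 378 x 10000 = 66.14 g/(m^2*h)


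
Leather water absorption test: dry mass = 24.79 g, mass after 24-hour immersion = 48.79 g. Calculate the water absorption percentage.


96.8%


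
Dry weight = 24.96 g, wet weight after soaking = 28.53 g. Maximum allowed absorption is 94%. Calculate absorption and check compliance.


WA = (28.53 - 24.96) / 24.96 x 100 = 14.3%
Maximum allowed: 94%
Compliant: Yes


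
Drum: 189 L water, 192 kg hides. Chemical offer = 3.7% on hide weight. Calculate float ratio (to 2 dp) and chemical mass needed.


Float ratio = 189 / 192 = 0.98
Chemical = 192 x 3.7 / 100 = 7.104 kg


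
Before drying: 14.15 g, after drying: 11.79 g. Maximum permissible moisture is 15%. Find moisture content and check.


Moisture content = 16.7%
Acceptable: No

MC = (14.15 - 11.79) / 14.15 x 100 = 16.7%
Maximum: 15%
Acceptable: No


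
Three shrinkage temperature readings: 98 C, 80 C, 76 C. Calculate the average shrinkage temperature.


84.7 C

Average = (98 + 80 + 76) / 3
Average = 254 / 3 = 84.7 C


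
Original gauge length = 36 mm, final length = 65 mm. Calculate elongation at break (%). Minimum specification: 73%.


Elongation = 80.6%
Meets spec: Yes


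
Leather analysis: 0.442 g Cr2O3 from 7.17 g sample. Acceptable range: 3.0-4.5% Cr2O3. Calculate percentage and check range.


Cr2O3 = 6.16%
Within range: No

Cr2O3% = 0.442 / 7.17 x 100 = 6.16%
Acceptable range: 3.0 to 4.5%
Within range: No


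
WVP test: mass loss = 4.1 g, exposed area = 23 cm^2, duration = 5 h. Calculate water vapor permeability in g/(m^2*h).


356.52 g/(m^2*h)

WVP = mass_loss / (area x time) x 10000
WVP = 4.1 / (23 x 5) x 10000
WVP = 4.1 / 115 x 10000 = 356.52 g/(m^2*h)


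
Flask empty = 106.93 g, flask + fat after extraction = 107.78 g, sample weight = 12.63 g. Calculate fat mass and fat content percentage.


Fat mass = 0.85 g
Fat content = 6.7%


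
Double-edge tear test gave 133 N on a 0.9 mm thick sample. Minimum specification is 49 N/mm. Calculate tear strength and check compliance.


Tear strength = 133 / 0.9 = 147.8 N/mm
Required minimum = 49 N/mm
Compliant: Yes


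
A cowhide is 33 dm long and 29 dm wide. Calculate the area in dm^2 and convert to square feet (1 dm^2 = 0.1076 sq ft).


Area = 33 x 29 = 957 dm^2
Conversion: 957 x 0.1076 = 102.97 sq ft


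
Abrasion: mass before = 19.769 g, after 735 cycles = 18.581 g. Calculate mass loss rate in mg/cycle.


1.616 mg/cycle


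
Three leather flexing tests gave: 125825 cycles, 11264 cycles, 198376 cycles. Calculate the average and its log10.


Average = (125825 + 11264 + 198376) / 3 = 111822 cycles
log10(111822) = 5.05


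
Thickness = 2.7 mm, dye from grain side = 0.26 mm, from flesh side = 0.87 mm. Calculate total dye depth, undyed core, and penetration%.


Total dyed = 0.26 + 0.87 = 1.13 mm
Undyed core = 2.7 - 1.13 = 1.57 mm
Penetration = 1.13 / 2.7 x 100 = 41.9%


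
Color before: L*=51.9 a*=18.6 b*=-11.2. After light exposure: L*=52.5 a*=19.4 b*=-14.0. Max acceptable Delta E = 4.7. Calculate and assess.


Delta E = 2.97
Passes: Yes


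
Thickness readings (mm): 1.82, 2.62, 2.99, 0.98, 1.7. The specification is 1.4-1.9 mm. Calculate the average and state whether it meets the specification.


Sum = 10.11
Average = 10.11 / 5 = 2.02 mm
Specification range: 1.4 to 1.9 mm
Within spec: No


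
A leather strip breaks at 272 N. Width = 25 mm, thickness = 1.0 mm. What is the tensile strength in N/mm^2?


Cross-sectional area = 25 x 1.0 = 25.0 mm^2
Tensile strength = 272 / 25.0 = 10.88 N/mm^2


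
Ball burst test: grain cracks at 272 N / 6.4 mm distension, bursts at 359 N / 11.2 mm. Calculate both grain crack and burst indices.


Crack index = 42.5 N/mm
Burst index = 32.1 N/mm

Crack index = 272 / 6.4 = 42.5 N/mm
Burst index = 359 / 11.2 = 32.1 N/mm


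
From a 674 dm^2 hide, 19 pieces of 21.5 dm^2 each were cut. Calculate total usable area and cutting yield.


Total usable = 19 x 21.5 = 408.5 dm^2
Yield = 408.5 / 674 x 100 = 60.6%


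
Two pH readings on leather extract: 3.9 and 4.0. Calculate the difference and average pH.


Difference = 0.1
Average pH = 3.95

Difference = |3.9 - 4.0| = 0.1
Average = (3.9 + 4.0) / 2 = 3.95


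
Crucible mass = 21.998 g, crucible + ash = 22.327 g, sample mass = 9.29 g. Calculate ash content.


Ash mass = 0.329 g
Ash content = 3.54%

Ash mass = 22.327 - 21.998 = 0.329 g
Ash% = 0.329 / 9.29 x 100 = 3.54%


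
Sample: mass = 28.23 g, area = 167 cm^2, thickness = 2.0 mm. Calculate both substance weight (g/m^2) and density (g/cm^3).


SW = 28.23 / 167 x 10000 = 1690.4 g/m^2
Volume = 167 x 2.0 / 10 = 33.40 cm^3
Density = 28.23 / 33.40 = 0.845 g/cm^3


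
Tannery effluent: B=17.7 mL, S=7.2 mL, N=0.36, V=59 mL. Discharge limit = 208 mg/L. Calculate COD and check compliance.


COD = 512.5 mg/L
Compliant: No


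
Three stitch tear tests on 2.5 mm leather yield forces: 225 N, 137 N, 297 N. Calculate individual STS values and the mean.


STS1 = 90.0 N/mm
STS2 = 54.8 N/mm
STS3 = 118.8 N/mm
Mean = 87.9 N/mm

STS1 = 225 / 2.5 = 90.0 N/mm
STS2 = 137 / 2.5 = 54.8 N/mm
STS3 = 297 / 2.5 = 118.8 N/mm
Mean = (90.0 + 54.8 + 118.8) / 3 = 87.9 N/mm


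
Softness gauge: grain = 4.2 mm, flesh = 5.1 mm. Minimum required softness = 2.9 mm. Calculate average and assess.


Average = (4.2 + 5.1) / 2 = 4.65 mm
Minimum = 2.9 mm
Meets requirement: Yes


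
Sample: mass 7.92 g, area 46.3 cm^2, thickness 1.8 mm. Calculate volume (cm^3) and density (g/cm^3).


Volume = 8.334 cm^3
Density = 0.950 g/cm^3

Thickness in cm = 1.8 / 10 = 0.18 cm
Volume = 46.3 x 0.18 = 8.334 cm^3
Density = 7.92 / 8.334 = 0.950 g/cm^3


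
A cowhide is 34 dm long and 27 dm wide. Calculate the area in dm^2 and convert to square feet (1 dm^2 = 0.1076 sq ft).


Area = 34 x 27 = 918 dm^2
Conversion: 918 x 0.1076 = 98.78 sq ft


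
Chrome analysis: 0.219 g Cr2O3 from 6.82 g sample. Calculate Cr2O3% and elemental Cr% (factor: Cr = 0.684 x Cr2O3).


Cr2O3% = 0.219 / 6.82 x 100 = 3.21%
Cr% = 3.21 x 0.684 = 2.20%


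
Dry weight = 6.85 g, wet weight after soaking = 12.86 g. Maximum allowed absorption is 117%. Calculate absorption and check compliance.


WA = (12.86 - 6.85) / 6.85 x 100 = 87.7%
Maximum allowed: 117%
Compliant: Yes


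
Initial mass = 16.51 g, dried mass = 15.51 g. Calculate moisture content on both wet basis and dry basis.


Moisture lost = 16.51 - 15.51 = 1.00 g
Wet basis MC = 1.00 / 16.51 x 100 = 6.1%
Dry basis MC = 1.00 / 15.51 x 100 = 6.4%


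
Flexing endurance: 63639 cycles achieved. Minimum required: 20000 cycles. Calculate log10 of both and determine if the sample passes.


log10(63639) = 4.80
log10(20000) = 4.30
Passes: Yes


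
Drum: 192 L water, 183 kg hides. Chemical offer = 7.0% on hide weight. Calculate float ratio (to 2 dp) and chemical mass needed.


Float ratio = 192 / 183 = 1.05
Chemical = 183 x 7.0 / 100 = 12.81 kg


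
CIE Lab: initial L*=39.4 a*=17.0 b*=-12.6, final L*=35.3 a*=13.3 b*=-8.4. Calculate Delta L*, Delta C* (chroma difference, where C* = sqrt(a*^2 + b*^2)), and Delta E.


Delta L* = 35.3 - 39.4 = -4.1
C1* = sqrt((17.0)^2 + (-12.6)^2) = 21.160
C2* = sqrt((13.3)^2 + (-8.4)^2) = 15.731
Delta C* = 15.731 - 21.160 = -5.43
Delta E = sqrt((-4.1)^2 + (-3.7)^2 + (4.2)^2) = 6.94


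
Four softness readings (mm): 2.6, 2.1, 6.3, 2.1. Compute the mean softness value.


Sum = 2.6 + 2.1 + 6.3 + 2.1
Mean = 13.1 / 4 = 3.28 mm


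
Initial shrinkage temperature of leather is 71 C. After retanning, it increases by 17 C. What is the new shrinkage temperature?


88 C

New Ts = 71 + 17 = 88 C


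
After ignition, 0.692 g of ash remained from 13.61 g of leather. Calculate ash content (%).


Ash% = 0.692 / 13.61 x 100
Ash% = 5.08%


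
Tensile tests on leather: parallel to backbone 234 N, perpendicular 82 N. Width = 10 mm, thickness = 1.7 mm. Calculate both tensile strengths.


Parallel = 13.76 N/mm^2
Perpendicular = 4.82 N/mm^2

Area = 10 x 1.7 = 17.0 mm^2
TS (parallel) = 234 / 17.0 = 13.76 N/mm^2
TS (perpendicular) = 82 / 17.0 = 4.82 N/mm^2


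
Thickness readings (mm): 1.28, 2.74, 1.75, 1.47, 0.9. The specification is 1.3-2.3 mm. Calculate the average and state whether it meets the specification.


Sum = 8.14
Average = 8.14 / 5 = 1.63 mm
Specification range: 1.3 to 2.3 mm
Within spec: Yes


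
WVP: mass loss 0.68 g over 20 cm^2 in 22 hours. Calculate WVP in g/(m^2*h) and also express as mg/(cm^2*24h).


WVP = 0.68 / (20 x 22) x 10000 = 15.45 g/(m^2*h)
Mass loss in mg = 0.68 x 1000 = 680 mg
Per cm^2 per 24h in mg: 680 x 24 / (20 x 22) = 16320 / 440 = 37.09 mg/(cm^2*24h)


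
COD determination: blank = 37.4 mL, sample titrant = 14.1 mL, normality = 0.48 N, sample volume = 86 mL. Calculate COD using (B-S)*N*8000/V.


1040.4 mg/L

COD = (37.4 - 14.1) x 0.48 x 8000 / 86
COD = 23.3 x 0.48 x 8000 / 86
COD = 1040.4 mg/L


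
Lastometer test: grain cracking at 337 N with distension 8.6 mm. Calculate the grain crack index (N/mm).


39.2 N/mm

Grain crack index = force / distension
Index = 337 / 8.6 = 39.2 N/mm


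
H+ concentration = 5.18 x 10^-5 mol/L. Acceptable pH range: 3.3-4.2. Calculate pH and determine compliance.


pH = -log10(5.18 x 10^-5) = 4.29
Range: 3.3 to 4.2
Compliant: No


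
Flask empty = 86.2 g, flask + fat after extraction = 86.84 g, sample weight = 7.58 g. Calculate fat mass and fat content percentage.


Fat mass = 0.64 g
Fat content = 8.4%


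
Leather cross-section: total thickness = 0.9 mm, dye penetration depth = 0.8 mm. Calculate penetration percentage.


88.9%

Penetration% = 0.8 / 0.9 x 100
Penetration = 88.9%


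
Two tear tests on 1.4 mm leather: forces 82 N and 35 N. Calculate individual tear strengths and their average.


Tear 1 = 82 / 1.4 = 58.6 N/mm
Tear 2 = 35 / 1.4 = 25.0 N/mm
Average = (58.6 + 25.0) / 2 = 41.8 N/mm


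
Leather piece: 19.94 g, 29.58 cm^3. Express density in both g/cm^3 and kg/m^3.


Density = 19.94 / 29.58 = 0.674 g/cm^3
Convert: 0.674 x 1000 = 674 kg/m^3


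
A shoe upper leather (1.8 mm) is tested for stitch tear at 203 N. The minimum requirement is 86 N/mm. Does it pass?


STS = 112.8 N/mm
Passes: Yes

STS = 203 / 1.8 = 112.8 N/mm
Minimum required: 86 N/mm
Passes: Yes


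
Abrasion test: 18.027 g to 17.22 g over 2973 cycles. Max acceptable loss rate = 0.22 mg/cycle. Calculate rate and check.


Loss = 18.027 - 17.22 = 0.807 g
Rate = 0.807 g / 2973 cycles x 1000 = 0.271 mg/cycle
Max = 0.22 mg/cycle
Passes: No


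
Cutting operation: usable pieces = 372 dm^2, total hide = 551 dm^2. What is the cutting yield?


67.5%

Yield = usable / total x 100
Yield = 372 / 551 x 100 = 67.5%


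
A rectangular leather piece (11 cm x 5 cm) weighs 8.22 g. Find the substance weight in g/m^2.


1494.5 g/m^2

Area = 11 x 5 = 55 cm^2
SW = 8.22 / 55 x 10000 = 1494.5 g/m^2


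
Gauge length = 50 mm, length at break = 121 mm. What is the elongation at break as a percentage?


142.0%

Extension = 121 - 50 = 71 mm
Elongation = 71 / 50 x 100 = 142.0%


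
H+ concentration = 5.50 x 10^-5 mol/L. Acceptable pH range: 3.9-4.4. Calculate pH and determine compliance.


pH = -log10(5.50 x 10^-5) = 4.26
Range: 3.9 to 4.4
Compliant: Yes


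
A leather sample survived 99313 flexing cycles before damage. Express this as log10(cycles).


5.00

log10(99313) = 5.00


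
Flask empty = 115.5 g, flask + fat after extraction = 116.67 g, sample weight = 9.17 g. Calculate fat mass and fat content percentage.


Fat mass = 1.17 g
Fat content = 12.8%

Fat mass = 116.67 - 115.5 = 1.17 g
Fat% = 1.17 / 9.17 x 100 = 12.8%


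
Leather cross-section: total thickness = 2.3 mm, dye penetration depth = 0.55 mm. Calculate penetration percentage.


Penetration% = 0.55 / 2.3 x 100
Penetration = 23.9%


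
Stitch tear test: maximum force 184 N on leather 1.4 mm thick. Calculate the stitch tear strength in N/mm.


Stitch tear strength = force / thickness
STS = 184 / 1.4 = 131.4 N/mm


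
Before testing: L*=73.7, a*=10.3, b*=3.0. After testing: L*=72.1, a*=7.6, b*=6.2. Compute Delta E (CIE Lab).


dL = 72.1 - 73.7 = -1.6
da = 7.6 - 10.3 = -2.7
db = 6.2 - 3.0 = 3.2
dE = sqrt((-1.6)^2 + (-2.7)^2 + (3.2)^2) = 4.48


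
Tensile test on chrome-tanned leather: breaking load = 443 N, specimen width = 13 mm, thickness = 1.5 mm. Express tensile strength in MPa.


Cross-section = 13 x 1.5 = 19.5 mm^2
TS = 443 / 19.5 = 22.72 MPa
(1 N/mm^2 = 1 MPa)


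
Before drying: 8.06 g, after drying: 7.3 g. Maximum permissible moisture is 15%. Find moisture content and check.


Moisture content = 9.4%
Acceptable: Yes

MC = (8.06 - 7.3) / 8.06 x 100 = 9.4%
Maximum: 15%
Acceptable: Yes


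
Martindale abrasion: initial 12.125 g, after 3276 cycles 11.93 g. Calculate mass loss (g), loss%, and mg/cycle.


Mass loss = 0.195 g
Loss = 1.61%
Rate = 0.060 mg/cycle


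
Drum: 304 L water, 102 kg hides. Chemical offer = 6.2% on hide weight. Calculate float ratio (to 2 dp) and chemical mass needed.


Float ratio = 2.98
Chemical needed = 6.324 kg

Float ratio = 304 / 102 = 2.98
Chemical = 102 x 6.2 / 100 = 6.324 kg


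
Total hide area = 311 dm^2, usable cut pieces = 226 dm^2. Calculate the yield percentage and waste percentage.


Yield = 72.7%
Waste = 27.3%


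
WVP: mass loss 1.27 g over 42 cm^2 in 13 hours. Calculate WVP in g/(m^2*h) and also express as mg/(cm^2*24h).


WVP = 1.27 / (42 x 13) x 10000 = 23.26 g/(m^2*h)
Mass loss in mg = 1.27 x 1000 = 1270 mg
Per cm^2 per 24h in mg: 1270 x 24 / (42 x 13) = 30480 / 546 = 55.82 mg/(cm^2*24h)


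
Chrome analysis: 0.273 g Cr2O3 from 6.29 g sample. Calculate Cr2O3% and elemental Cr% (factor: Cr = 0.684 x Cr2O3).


Cr2O3% = 0.273 / 6.29 x 100 = 4.34%
Cr% = 4.34 x 0.684 = 2.97%


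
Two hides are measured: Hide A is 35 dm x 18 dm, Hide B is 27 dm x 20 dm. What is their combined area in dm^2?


Hide A area = 35 x 18 = 630 dm^2
Hide B area = 27 x 20 = 540 dm^2
Total = 630 + 540 = 1170 dm^2


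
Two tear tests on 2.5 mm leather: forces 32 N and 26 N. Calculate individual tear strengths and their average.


Tear 1 = 32 / 2.5 = 12.8 N/mm
Tear 2 = 26 / 2.5 = 10.4 N/mm
Average = (12.8 + 10.4) / 2 = 11.6 N/mm


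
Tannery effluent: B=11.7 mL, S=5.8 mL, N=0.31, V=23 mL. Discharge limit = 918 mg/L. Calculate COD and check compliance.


COD = (11.7 - 5.8) x 0.31 x 8000 / 23 = 636.2 mg/L
Limit: 918 mg/L
Compliant: Yes


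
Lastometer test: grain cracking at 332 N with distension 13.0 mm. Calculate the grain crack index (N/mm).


25.5 N/mm

Grain crack index = force / distension
Index = 332 / 13.0 = 25.5 N/mm


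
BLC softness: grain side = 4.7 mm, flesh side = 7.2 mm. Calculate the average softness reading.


Average = (4.7 + 7.2) / 2
Average = 5.95 mm


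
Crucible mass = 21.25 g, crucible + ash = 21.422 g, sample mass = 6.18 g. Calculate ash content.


Ash mass = 0.172 g
Ash content = 2.78%

Ash mass = 21.422 - 21.25 = 0.172 g
Ash% = 0.172 / 6.18 x 100 = 2.78%


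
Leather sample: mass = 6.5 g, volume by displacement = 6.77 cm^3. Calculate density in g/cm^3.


Density = mass / volume
Density = 6.5 / 6.77 = 0.960 g/cm^3


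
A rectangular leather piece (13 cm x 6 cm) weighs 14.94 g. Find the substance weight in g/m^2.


1915.4 g/m^2

Area = 13 x 6 = 78 cm^2
SW = 14.94 / 78 x 10000 = 1915.4 g/m^2


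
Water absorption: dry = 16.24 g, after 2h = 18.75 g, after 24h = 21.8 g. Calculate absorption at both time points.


WA (2h) = (18.75 - 16.24) / 16.24 x 100 = 15.5%
WA (24h) = (21.8 - 16.24) / 16.24 x 100 = 34.2%


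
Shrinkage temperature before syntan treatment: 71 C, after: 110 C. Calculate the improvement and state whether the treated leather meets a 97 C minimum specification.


Improvement = 39 C
Meets 97 C spec: Yes

Improvement = 110 - 71 = 39 C
Spec check: 110 C >= 97 C? Yes


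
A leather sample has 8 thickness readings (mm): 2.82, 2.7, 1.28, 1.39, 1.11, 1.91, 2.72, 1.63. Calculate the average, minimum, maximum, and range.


Average = 1.95 mm
Min = 1.11 mm
Max = 2.82 mm
Range = 1.71 mm

Sum = 15.56
Average = 15.56 / 8 = 1.95 mm
Minimum = 1.11 mm
Maximum = 2.82 mm
Range = 2.82 - 1.11 = 1.71 mm


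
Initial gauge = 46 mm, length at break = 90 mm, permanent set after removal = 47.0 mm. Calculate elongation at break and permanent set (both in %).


Elongation at break = 95.7%
Permanent set = 2.2%

Elongation at break = (90 - 46) / 46 x 100 = 95.7%
Permanent set = (47.0 - 46) / 46 x 100 = 2.2%


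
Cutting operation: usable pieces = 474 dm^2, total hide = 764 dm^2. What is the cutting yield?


62.0%

Yield = usable / total x 100
Yield = 474 / 764 x 100 = 62.0%


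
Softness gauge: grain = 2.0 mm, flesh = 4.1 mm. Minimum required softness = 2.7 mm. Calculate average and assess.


Average = (2.0 + 4.1) / 2 = 3.05 mm
Minimum = 2.7 mm
Meets requirement: Yes


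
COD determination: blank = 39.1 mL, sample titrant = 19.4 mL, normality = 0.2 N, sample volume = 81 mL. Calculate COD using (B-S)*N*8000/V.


389.1 mg/L

COD = (39.1 - 19.4) x 0.2 x 8000 / 81
COD = 19.7 x 0.2 x 8000 / 81
COD = 389.1 mg/L


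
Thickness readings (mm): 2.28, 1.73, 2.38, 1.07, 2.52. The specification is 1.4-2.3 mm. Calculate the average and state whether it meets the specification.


Average = 2.00 mm
Within specification: Yes

Sum = 9.98
Average = 9.98 / 5 = 2.00 mm
Specification range: 1.4 to 2.3 mm
Within spec: Yes


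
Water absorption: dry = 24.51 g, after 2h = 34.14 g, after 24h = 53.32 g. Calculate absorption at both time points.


2h absorption = 39.3%
24h absorption = 117.5%


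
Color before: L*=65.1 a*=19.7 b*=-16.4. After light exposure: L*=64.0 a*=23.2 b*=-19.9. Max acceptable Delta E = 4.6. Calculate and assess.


Delta E = 5.07
Passes: No


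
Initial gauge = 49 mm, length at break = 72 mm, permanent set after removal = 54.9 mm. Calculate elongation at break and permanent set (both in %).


Elongation at break = 46.9%
Permanent set = 12.0%


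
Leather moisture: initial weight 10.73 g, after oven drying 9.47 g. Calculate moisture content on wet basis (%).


11.7%

Moisture = 10.73 - 9.47 = 1.26 g
MC = 1.26 / 10.73 x 100 = 11.7%


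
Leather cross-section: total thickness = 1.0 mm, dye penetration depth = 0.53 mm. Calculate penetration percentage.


Penetration% = 0.53 / 1.0 x 100
Penetration = 53.0%


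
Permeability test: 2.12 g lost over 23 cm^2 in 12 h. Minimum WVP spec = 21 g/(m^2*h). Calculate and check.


WVP = 76.81 g/(m^2*h)
Meets specification: Yes


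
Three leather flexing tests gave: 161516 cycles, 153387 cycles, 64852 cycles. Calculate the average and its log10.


Average = 126585 cycles
log10 = 5.10


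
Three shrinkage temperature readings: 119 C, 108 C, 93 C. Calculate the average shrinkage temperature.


Average = (119 + 108 + 93) / 3
Average = 320 / 3 = 106.7 C


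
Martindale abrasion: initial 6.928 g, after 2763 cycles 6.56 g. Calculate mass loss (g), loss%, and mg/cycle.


Mass loss = 0.368 g
Loss = 5.31%
Rate = 0.133 mg/cycle


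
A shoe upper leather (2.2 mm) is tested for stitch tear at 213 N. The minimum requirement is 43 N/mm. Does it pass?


STS = 96.8 N/mm
Passes: Yes

STS = 213 / 2.2 = 96.8 N/mm
Minimum required: 43 N/mm
Passes: Yes


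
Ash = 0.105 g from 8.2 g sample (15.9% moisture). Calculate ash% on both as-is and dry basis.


As-is ash = 1.28%
Dry-basis ash = 1.52%

As-is ash% = 0.105 / 8.2 x 100 = 1.28%
Dry mass = 8.2 x (100 - 15.9) / 100 = 6.8962 g
Dry-basis ash% = 0.105 / 6.8962 x 100 = 1.52%


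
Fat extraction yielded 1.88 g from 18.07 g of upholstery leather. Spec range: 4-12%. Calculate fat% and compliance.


Fat% = 1.88 / 18.07 x 100 = 10.4%
Spec range: 4-12%
Compliant: Yes


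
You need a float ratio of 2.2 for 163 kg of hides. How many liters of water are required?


Water = hide weight x target ratio
Water = 163 x 2.2 = 358.6 L


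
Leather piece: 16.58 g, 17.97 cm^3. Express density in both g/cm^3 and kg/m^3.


0.923 g/cm^3
923 kg/m^3

Density = 16.58 / 17.97 = 0.923 g/cm^3
Convert: 0.923 x 1000 = 923 kg/m^3


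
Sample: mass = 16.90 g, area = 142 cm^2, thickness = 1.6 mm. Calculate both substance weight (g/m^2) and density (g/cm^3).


Substance weight = 1190.1 g/m^2
Density = 0.744 g/cm^3

SW = 16.90 / 142 x 10000 = 1190.1 g/m^2
Volume = 142 x 1.6 / 10 = 22.72 cm^3
Density = 16.90 / 22.72 = 0.744 g/cm^3


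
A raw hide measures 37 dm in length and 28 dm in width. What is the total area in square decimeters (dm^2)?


1036 dm^2

Area = length x width
Area = 37 x 28 = 1036 dm^2


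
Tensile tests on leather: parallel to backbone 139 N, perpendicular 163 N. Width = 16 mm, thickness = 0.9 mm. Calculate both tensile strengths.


Parallel = 9.65 N/mm^2
Perpendicular = 11.32 N/mm^2


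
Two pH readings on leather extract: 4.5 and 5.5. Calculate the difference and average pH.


Difference = |4.5 - 5.5| = 1.0
Average = (4.5 + 5.5) / 2 = 5.00


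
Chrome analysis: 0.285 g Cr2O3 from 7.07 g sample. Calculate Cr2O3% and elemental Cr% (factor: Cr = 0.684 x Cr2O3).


Cr2O3 = 4.03%
Cr = 2.76%


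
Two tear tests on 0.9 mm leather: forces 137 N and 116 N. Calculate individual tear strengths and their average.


Tear 1 = 152.2 N/mm
Tear 2 = 128.9 N/mm
Average = 140.6 N/mm

Tear 1 = 137 / 0.9 = 152.2 N/mm
Tear 2 = 116 / 0.9 = 128.9 N/mm
Average = (152.2 + 128.9) / 2 = 140.6 N/mm


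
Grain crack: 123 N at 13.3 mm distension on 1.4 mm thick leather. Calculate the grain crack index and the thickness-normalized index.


Crack index = 9.2 N/mm
Normalized index = 6.6 N/mm per mm


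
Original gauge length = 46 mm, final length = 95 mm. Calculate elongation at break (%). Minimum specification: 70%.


Elongation = 106.5%
Meets spec: Yes

Extension = 95 - 46 = 49 mm
Elongation = 49 / 46 x 100 = 106.5%
Minimum required: 70%
Meets specification: Yes


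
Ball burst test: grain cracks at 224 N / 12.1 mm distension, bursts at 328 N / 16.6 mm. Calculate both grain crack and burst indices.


Crack index = 224 / 12.1 = 18.5 N/mm
Burst index = 328 / 16.6 = 19.8 N/mm


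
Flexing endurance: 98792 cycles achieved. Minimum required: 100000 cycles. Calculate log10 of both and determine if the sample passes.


Achieved: log10 = 4.99
Required: log10 = 5.00
Passes: No

log10(98792) = 4.99
log10(100000) = 5.00
Passes: No


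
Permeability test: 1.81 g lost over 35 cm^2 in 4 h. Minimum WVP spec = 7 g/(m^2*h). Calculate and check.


WVP = 129.29 g/(m^2*h)
Meets specification: Yes

WVP = 1.81 / (35 x 4) x 10000 = 129.29 g/(m^2*h)
Minimum: 7 g/(m^2*h)
Meets spec: Yes
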